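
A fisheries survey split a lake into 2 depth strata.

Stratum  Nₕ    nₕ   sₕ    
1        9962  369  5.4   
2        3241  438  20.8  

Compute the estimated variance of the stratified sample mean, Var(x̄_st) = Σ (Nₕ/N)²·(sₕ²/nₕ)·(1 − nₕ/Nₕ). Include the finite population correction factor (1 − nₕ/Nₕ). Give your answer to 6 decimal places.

0.094799

N = 13203; Wₕ = Nₕ/N.
stratum 1: (9962/13203)²·5.4²/369·(1 − 369/9962) = 0.043322837
stratum 2: (3241/13203)²·20.8²/438·(1 − 438/3241) = 0.051476551
Sum = 0.094799388 → 0.094799.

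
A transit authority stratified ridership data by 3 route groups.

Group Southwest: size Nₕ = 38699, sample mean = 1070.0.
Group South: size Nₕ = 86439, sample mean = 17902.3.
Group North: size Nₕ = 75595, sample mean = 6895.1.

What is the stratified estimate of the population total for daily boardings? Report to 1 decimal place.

Southwest: 38699·1070.0 = 41407930
South: 86439·17902.3 = 1547456909.7
North: 75595·6895.1 = 521235084.5
τ̂ = Σ Nₕx̄ₕ = 2110099924.2.

2110099924.2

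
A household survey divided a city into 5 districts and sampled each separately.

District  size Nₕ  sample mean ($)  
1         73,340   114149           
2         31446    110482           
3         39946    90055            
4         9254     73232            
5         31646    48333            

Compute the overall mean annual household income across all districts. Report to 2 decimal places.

x̄_st = (Σ Nₕx̄ₕ) / (Σ Nₕ) = (73340·114149 + 31446·110482 + 39946·90055 + 9254·73232 + 31646·48333) / 185632
= 17650476708 / 185632 = 95083.1576... → 95083.16.

95083.16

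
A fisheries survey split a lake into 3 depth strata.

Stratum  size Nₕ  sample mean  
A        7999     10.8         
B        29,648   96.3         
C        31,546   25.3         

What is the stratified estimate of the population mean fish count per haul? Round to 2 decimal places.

x̄_st = (Σ Nₕx̄ₕ) / (Σ Nₕ) = (7999·10.8 + 29648·96.3 + 31546·25.3) / 69193
= 3739605.4 / 69193 = 54.0460... → 54.05.

54.05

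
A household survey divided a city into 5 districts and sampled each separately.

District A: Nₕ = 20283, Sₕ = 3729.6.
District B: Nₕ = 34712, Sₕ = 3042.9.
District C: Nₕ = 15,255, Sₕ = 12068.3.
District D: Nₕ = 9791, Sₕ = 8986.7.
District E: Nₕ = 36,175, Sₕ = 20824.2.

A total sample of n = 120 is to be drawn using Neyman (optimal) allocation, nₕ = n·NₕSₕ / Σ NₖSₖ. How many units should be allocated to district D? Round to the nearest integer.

Σ NₕSₕ = 20283·3729.6 + 34712·3042.9 + 15255·12068.3 + 9791·8986.7 + 36175·20824.2 = 1206678752.8.
Share for D: 87988779.7/1206678752.8 = 0.07292.
n_D = 120 × 0.07292 = 8.750... → 9.

9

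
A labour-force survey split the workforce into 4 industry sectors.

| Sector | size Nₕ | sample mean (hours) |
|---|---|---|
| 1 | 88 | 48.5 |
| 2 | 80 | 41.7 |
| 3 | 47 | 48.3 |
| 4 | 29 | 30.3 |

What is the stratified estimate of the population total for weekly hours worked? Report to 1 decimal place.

10752.8

Population total = Σ Nₕ·x̄ₕ (each stratum's size times its mean).
88·48.5 + 80·41.7 + 47·48.3 + 29·30.3 = 4268 + 3336 + 2270.1 + 878.7 = 10752.8.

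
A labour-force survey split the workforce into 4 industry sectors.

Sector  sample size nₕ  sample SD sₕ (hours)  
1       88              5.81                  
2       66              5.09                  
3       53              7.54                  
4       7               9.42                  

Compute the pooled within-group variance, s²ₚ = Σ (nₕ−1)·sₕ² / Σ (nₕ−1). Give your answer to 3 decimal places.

38.617

Degrees of freedom: 87 + 65 + 52 + 6 = 210.
Σ(nₕ−1)sₕ² = 87·33.7561 + 65·25.9081 + 52·56.8516 + 6·88.7364 = 8109.5088.
s²ₚ = 8109.5088 / 210 = 38.61671... → 38.617.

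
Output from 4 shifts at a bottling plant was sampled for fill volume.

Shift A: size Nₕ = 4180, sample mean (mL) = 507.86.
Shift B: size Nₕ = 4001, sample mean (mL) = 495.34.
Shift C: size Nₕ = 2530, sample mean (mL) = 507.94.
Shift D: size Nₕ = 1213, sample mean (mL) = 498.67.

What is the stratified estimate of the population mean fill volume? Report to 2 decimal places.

N = 11924; weights Wₕ = Nₕ/N = (0.3506, 0.3355, 0.2122, 0.1017).
x̄_st = Σ Wₕ·x̄ₕ = 0.3506·507.86 + 0.3355·495.34 + 0.2122·507.94 + 0.1017·498.67 ≈ 502.7411...
→ 502.74.

502.74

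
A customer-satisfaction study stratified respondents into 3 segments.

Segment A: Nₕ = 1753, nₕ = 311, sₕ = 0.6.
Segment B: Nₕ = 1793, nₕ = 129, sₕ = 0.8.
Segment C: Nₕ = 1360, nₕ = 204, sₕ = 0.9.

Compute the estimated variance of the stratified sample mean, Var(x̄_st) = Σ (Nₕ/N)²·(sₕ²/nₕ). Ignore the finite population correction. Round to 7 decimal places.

N = 4906. Term for each stratum: Wₕ²sₕ²/nₕ.
Var(x̄_st) = 0.0001477920 + 0.0006626676 + 0.0003051249 = 0.0011155845 → 0.0011156.

0.0011156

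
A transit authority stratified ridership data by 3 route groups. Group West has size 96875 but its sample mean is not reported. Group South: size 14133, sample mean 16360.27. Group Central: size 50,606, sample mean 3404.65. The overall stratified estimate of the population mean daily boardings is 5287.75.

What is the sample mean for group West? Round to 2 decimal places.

N = 96875 + 14133 + 50606 = 161614.
Overall total = μ·N = 5287.75·161614 = 854574428.5.
Subtract the known strata: 14133·16360.27 + 50606·3404.65 = 403515413.81.
Remaining total for group West: 854574428.5 − 403515413.81 = 451059014.69.
Divide by its size: 451059014.69 / 96875 = 4656.0931... → 4656.09.

4656.09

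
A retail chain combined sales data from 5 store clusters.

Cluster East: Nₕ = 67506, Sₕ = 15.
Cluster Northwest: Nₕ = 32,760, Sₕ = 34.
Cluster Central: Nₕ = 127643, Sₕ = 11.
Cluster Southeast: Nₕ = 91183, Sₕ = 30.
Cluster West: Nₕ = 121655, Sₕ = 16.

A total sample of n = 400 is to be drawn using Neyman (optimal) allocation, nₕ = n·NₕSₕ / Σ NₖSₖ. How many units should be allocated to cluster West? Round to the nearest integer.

East: NₕSₕ = 67506·15 = 1012590
Northwest: NₕSₕ = 32760·34 = 1113840
Central: NₕSₕ = 127643·11 = 1404073
Southeast: NₕSₕ = 91183·30 = 2735490
West: NₕSₕ = 121655·16 = 1946480
Σ NₕSₕ = 8212473.
n_West = 400·1946480/8212473 = 94.806... → 95.

95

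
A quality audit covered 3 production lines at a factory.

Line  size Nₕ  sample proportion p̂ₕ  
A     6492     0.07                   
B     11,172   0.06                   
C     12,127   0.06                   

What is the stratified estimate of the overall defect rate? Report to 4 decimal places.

N = 6492 + 11172 + 12127 = 29791.
Overall proportion = Σ (Nₕ/N)·p̂ₕ.
Σ Nₕp̂ₕ = 454.44 + 670.32 + 727.62 = 1852.38.
1852.38 / 29791 = 0.062179... → 0.0622.

0.0622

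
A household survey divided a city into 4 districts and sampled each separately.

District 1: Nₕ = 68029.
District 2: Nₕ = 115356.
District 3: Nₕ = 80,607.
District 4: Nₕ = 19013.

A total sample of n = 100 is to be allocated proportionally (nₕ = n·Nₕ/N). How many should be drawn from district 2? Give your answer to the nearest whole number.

41

N = 68029 + 115356 + 80607 + 19013 = 283005.
n_2 = 100·115356/283005 = 40.761... → 41.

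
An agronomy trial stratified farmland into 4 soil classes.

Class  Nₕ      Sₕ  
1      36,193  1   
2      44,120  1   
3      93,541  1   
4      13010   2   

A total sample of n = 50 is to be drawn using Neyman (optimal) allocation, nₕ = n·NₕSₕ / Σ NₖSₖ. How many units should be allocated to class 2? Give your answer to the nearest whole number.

1: NₕSₕ = 36193·1 = 36193
2: NₕSₕ = 44120·1 = 44120
3: NₕSₕ = 93541·1 = 93541
4: NₕSₕ = 13010·2 = 26020
Σ NₕSₕ = 199874.
n_2 = 50·44120/199874 = 11.037... → 11.

11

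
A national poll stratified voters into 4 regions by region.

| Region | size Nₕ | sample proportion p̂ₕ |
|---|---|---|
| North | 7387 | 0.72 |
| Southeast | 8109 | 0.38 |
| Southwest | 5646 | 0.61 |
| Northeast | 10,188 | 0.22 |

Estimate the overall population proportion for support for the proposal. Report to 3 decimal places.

N = 7387 + 8109 + 5646 + 10188 = 31330.
Overall proportion = Σ (Nₕ/N)·p̂ₕ.
Σ Nₕp̂ₕ = 5318.64 + 3081.42 + 3444.06 + 2241.36 = 14085.48.
14085.48 / 31330 = 0.44958... → 0.450.

0.450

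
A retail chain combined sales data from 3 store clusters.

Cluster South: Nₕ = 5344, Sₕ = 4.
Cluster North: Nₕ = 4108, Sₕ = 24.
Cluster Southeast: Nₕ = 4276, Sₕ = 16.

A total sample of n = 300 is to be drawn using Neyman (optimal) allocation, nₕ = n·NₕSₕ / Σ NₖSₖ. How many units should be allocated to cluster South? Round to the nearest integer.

34

South: NₕSₕ = 5344·4 = 21376
North: NₕSₕ = 4108·24 = 98592
Southeast: NₕSₕ = 4276·16 = 68416
Σ NₕSₕ = 188384.
n_South = 300·21376/188384 = 34.041... → 34.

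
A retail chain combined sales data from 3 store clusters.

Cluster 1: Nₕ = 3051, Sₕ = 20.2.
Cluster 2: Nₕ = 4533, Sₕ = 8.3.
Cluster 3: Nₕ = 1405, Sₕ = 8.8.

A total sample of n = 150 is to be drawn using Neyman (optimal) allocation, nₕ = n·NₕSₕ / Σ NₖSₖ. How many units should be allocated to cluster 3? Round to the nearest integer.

Σ NₕSₕ = 3051·20.2 + 4533·8.3 + 1405·8.8 = 111618.1.
Share for 3: 12364/111618.1 = 0.11077.
n_3 = 150 × 0.11077 = 16.616... → 17.

17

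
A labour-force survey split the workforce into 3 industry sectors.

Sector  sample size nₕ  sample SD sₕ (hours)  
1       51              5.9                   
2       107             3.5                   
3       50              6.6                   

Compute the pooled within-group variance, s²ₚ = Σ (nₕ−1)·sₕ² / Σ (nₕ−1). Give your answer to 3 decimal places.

25.236

Degrees of freedom: 50 + 106 + 49 = 205.
Σ(nₕ−1)sₕ² = 50·34.81 + 106·12.25 + 49·43.56 = 5173.44.
s²ₚ = 5173.44 / 205 = 25.23629... → 25.236.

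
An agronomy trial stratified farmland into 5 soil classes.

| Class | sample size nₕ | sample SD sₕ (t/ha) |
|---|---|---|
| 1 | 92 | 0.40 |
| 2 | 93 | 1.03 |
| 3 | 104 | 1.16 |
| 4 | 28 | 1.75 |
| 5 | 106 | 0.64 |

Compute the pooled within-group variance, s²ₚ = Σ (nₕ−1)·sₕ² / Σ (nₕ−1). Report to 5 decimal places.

1: (92−1)·0.40² = 91·0.16 = 14.56
2: (93−1)·1.03² = 92·1.0609 = 97.6028
3: (104−1)·1.16² = 103·1.3456 = 138.5968
4: (28−1)·1.75² = 27·3.0625 = 82.6875
5: (106−1)·0.64² = 105·0.4096 = 43.008
Numerator = 376.4551; denominator = Σ(nₕ−1) = 418.
s²ₚ = 376.4551/418 = 0.9006103... → 0.90061.

0.90061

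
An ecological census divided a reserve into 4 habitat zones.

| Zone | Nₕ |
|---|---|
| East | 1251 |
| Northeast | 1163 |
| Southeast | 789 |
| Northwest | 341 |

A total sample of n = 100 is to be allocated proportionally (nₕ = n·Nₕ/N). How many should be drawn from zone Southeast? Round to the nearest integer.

22

N = 1251 + 1163 + 789 + 341 = 3544.
n_Southeast = 100·789/3544 = 22.263... → 22.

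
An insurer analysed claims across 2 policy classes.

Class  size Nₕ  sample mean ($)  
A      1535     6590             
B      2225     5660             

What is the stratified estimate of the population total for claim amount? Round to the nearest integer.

22709150

A: 1535·6590 = 10115650
B: 2225·5660 = 12593500
τ̂ = Σ Nₕx̄ₕ = 22709150.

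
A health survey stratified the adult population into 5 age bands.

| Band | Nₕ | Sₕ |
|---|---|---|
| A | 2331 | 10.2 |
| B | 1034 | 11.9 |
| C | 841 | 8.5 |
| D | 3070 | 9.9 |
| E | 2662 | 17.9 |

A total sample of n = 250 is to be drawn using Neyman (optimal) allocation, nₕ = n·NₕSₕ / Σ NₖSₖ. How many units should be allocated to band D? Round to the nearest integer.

63

Σ NₕSₕ = 2331·10.2 + 1034·11.9 + 841·8.5 + 3070·9.9 + 2662·17.9 = 121272.1.
Share for D: 30393/121272.1 = 0.25062.
n_D = 250 × 0.25062 = 62.655... → 63.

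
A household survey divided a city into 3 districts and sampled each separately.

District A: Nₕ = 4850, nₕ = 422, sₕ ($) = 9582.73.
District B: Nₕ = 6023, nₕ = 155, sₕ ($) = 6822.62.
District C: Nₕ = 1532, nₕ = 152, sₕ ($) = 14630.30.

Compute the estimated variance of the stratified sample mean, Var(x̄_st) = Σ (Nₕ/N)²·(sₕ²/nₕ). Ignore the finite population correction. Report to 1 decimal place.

N = 12405; Wₕ = Nₕ/N.
district A: (4850/12405)²·9582.73²/422 = 33262.5846
district B: (6023/12405)²·6822.62²/155 = 70795.0442
district C: (1532/12405)²·14630.30²/152 = 21477.6553
Sum = 125535.2841 → 125535.3.

125535.3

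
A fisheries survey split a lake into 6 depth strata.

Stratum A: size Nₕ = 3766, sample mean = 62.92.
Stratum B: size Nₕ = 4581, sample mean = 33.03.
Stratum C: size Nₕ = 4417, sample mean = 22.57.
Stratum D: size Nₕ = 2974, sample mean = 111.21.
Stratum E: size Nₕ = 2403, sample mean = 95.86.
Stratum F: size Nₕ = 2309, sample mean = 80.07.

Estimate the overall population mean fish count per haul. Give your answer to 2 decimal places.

60.34

N = 20450; weights Wₕ = Nₕ/N = (0.1842, 0.2240, 0.2160, 0.1454, 0.1175, 0.1129).
x̄_st = Σ Wₕ·x̄ₕ = 0.1842·62.92 + 0.2240·33.03 + 0.2160·22.57 + 0.1454·111.21 + 0.1175·95.86 + 0.1129·80.07 ≈ 60.3389...
→ 60.34.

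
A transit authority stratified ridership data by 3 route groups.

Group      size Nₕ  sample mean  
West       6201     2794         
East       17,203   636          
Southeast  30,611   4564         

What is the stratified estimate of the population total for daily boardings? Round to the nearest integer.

West: 6201·2794 = 17325594
East: 17203·636 = 10941108
Southeast: 30611·4564 = 139708604
τ̂ = Σ Nₕx̄ₕ = 167975306.

167975306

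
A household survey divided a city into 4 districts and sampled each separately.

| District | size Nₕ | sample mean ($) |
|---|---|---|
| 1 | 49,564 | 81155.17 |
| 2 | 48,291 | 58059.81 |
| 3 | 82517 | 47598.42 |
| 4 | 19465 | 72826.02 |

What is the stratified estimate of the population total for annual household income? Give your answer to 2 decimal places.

12171378433.03

Population total = Σ Nₕ·x̄ₕ (each stratum's size times its mean).
49564·81155.17 + 48291·58059.81 + 82517·47598.42 + 19465·72826.02 = 4022374845.88 + 2803766284.71 + 3927678823.14 + 1417558479.3 = 12171378433.03.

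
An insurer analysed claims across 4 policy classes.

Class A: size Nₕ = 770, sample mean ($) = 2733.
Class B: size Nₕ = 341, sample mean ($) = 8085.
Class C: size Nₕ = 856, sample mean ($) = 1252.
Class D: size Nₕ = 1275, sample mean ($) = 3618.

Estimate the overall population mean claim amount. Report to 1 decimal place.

3252.9

N = 3242; weights Wₕ = Nₕ/N = (0.2375, 0.1052, 0.2640, 0.3933).
x̄_st = Σ Wₕ·x̄ₕ = 0.2375·2733 + 0.1052·8085 + 0.2640·1252 + 0.3933·3618 ≈ 3252.948...
→ 3252.9.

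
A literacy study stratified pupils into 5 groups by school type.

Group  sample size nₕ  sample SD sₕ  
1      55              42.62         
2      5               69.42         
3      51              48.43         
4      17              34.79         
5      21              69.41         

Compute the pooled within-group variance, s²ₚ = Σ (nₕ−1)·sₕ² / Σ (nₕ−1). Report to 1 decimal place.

2433.1

1: (55−1)·42.62² = 54·1816.4644 = 98089.0776
2: (5−1)·69.42² = 4·4819.1364 = 19276.5456
3: (51−1)·48.43² = 50·2345.4649 = 117273.245
4: (17−1)·34.79² = 16·1210.3441 = 19365.5056
5: (21−1)·69.41² = 20·4817.7481 = 96354.962
Numerator = 350359.3358; denominator = Σ(nₕ−1) = 144.
s²ₚ = 350359.3358/144 = 2433.051... → 2433.1.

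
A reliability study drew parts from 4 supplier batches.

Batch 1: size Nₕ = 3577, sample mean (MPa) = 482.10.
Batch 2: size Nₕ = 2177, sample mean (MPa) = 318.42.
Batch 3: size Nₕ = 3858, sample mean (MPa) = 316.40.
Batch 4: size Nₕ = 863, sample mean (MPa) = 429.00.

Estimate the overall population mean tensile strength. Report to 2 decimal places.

382.68

N = 10475; weights Wₕ = Nₕ/N = (0.3415, 0.2078, 0.3683, 0.0824).
x̄_st = Σ Wₕ·x̄ₕ = 0.3415·482.10 + 0.2078·318.42 + 0.3683·316.40 + 0.0824·429.00 ≈ 382.6797...
→ 382.68.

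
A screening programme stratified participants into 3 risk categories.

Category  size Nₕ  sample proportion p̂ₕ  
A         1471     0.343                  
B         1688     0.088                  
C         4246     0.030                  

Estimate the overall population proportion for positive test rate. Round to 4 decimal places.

Wₕ = Nₕ/N with N = 7405: 0.1986, 0.2280, 0.5734.
p̂_st = 0.1986·0.343 + 0.2280·0.088 + 0.5734·0.030 ≈ 0.105399... → 0.1054.

0.1054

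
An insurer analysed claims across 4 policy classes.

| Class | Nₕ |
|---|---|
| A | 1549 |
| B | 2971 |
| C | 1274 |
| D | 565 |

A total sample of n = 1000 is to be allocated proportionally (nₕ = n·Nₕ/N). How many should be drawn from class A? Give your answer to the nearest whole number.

Share of class A = 1549/6359 = 0.24359.
Allocate 1000 × 0.24359 = 243.592... → 244.

244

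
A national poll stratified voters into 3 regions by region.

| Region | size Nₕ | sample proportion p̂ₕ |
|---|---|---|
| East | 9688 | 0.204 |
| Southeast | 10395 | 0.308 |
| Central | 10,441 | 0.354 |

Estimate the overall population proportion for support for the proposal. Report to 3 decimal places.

Wₕ = Nₕ/N with N = 30524: 0.3174, 0.3406, 0.3421.
p̂_st = 0.3174·0.204 + 0.3406·0.308 + 0.3421·0.354 ≈ 0.29073... → 0.291.

0.291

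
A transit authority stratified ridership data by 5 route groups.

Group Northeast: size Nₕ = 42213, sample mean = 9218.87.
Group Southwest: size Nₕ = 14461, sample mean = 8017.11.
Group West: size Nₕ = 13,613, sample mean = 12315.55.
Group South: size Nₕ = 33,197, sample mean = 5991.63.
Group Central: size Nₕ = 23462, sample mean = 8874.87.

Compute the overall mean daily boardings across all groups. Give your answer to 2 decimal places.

8506.53

x̄_st = (Σ Nₕx̄ₕ) / (Σ Nₕ) = (42213·9218.87 + 14461·8017.11 + 13613·12315.55 + 33197·5991.63 + 23462·8874.87) / 126946
= 1079869510.22 / 126946 = 8506.5265... → 8506.53.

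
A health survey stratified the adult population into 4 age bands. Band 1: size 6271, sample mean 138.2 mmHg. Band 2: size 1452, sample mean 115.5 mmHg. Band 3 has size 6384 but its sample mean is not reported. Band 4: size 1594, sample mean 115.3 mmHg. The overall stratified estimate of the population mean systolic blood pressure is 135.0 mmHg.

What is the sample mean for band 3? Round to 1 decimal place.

N = 6271 + 1452 + 6384 + 1594 = 15701.
Overall total = μ·N = 135.0·15701 = 2119635.
Subtract the known strata: 6271·138.2 + 1452·115.5 + 1594·115.3 = 1218146.4.
Remaining total for band 3: 2119635 − 1218146.4 = 901488.6.
Divide by its size: 901488.6 / 6384 = 141.211... → 141.2.

141.2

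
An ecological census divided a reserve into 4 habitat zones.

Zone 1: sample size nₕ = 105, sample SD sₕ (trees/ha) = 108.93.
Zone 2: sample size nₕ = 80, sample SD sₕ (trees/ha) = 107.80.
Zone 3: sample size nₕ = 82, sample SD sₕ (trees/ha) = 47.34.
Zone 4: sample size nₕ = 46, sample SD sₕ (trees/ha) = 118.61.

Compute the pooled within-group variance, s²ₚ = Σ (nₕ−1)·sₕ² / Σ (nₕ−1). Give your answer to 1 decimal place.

1: (105−1)·108.93² = 104·11865.7449 = 1234037.4696
2: (80−1)·107.80² = 79·11620.84 = 918046.36
3: (82−1)·47.34² = 81·2241.0756 = 181527.1236
4: (46−1)·118.61² = 45·14068.3321 = 633074.9445
Numerator = 2966685.8977; denominator = Σ(nₕ−1) = 309.
s²ₚ = 2966685.8977/309 = 9600.925... → 9600.9.

9600.9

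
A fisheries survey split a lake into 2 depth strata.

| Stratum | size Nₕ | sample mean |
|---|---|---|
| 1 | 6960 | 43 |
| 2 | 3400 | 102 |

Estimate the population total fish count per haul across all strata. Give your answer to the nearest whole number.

1: 6960·43 = 299280
2: 3400·102 = 346800
τ̂ = Σ Nₕx̄ₕ = 646080.

646080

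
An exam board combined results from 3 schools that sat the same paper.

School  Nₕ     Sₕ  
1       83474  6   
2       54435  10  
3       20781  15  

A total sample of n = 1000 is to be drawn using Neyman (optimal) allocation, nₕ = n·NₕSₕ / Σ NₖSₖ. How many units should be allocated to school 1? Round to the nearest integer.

369

1: NₕSₕ = 83474·6 = 500844
2: NₕSₕ = 54435·10 = 544350
3: NₕSₕ = 20781·15 = 311715
Σ NₕSₕ = 1356909.
n_1 = 1000·500844/1356909 = 369.107... → 369.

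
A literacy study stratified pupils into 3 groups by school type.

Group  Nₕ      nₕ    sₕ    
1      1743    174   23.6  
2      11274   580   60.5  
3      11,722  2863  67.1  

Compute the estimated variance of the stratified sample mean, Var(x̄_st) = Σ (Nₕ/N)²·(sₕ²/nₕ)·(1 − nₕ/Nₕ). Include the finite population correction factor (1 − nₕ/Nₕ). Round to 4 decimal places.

N = 24739; Wₕ = Nₕ/N.
group 1: (1743/24739)²·23.6²/174·(1 − 174/1743) = 0.0143031
group 2: (11274/24739)²·60.5²/580·(1 − 580/11274) = 1.2431876
group 3: (11722/24739)²·67.1²/2863·(1 − 2863/11722) = 0.2668369
Sum = 1.5243276 → 1.5243.

1.5243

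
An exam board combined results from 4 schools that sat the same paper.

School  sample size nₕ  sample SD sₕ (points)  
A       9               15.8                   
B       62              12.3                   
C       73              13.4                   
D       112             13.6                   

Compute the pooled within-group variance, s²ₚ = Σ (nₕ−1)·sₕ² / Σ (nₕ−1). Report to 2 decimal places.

A: (9−1)·15.8² = 8·249.64 = 1997.12
B: (62−1)·12.3² = 61·151.29 = 9228.69
C: (73−1)·13.4² = 72·179.56 = 12928.32
D: (112−1)·13.6² = 111·184.96 = 20530.56
Numerator = 44684.69; denominator = Σ(nₕ−1) = 252.
s²ₚ = 44684.69/252 = 177.3202... → 177.32.

177.32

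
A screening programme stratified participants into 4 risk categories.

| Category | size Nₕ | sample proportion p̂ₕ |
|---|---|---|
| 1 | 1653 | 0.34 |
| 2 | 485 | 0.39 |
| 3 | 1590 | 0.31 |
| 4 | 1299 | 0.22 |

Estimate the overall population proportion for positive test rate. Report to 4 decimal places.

Wₕ = Nₕ/N with N = 5027: 0.3288, 0.0965, 0.3163, 0.2584.
p̂_st = 0.3288·0.34 + 0.0965·0.39 + 0.3163·0.31 + 0.2584·0.22 ≈ 0.304327... → 0.3043.

0.3043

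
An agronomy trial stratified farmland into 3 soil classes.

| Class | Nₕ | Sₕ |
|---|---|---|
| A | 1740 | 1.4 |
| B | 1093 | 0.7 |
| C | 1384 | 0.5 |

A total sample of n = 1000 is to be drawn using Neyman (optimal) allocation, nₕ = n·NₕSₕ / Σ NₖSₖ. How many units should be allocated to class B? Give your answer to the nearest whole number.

197

Σ NₕSₕ = 1740·1.4 + 1093·0.7 + 1384·0.5 = 3893.1.
Share for B: 765.1/3893.1 = 0.19653.
n_B = 1000 × 0.19653 = 196.527... → 197.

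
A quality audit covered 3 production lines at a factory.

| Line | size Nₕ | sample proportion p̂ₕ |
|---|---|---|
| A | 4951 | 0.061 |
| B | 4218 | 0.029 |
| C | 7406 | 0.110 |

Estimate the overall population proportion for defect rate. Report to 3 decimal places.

0.075

Wₕ = Nₕ/N with N = 16575: 0.2987, 0.2545, 0.4468.
p̂_st = 0.2987·0.061 + 0.2545·0.029 + 0.4468·0.110 ≈ 0.07475... → 0.075.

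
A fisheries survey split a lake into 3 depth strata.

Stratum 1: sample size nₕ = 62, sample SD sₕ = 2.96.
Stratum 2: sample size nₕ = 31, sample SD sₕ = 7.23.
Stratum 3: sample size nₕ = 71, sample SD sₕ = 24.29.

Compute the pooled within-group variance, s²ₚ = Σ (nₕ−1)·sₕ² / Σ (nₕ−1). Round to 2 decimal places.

269.58

1: (62−1)·2.96² = 61·8.7616 = 534.4576
2: (31−1)·7.23² = 30·52.2729 = 1568.187
3: (71−1)·24.29² = 70·590.0041 = 41300.287
Numerator = 43402.9316; denominator = Σ(nₕ−1) = 161.
s²ₚ = 43402.9316/161 = 269.5834... → 269.58.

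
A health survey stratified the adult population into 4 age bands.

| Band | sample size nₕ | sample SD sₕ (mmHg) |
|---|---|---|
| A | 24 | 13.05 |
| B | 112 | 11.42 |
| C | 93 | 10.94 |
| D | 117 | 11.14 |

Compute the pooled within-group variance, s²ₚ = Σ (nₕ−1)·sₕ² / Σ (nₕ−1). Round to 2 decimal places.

128.07

Degrees of freedom: 23 + 111 + 92 + 116 = 342.
Σ(nₕ−1)sₕ² = 23·170.3025 + 111·130.4164 + 92·119.6836 + 116·124.0996 = 43799.6227.
s²ₚ = 43799.6227 / 342 = 128.0691... → 128.07.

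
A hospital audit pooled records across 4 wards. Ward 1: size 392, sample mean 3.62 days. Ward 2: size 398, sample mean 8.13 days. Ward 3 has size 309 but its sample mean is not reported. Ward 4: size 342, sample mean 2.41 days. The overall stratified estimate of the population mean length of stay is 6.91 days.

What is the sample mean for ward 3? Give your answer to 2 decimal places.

Σ Nₕx̄ₕ = N·μ, so 309·x̄_3 = 1441·6.91 − (392·3.62 + 398·8.13 + 342·2.41).
= 9957.31 − 5479 = 4478.31.
x̄_3 = 4478.31 / 309 = 14.4929... → 14.49.

14.49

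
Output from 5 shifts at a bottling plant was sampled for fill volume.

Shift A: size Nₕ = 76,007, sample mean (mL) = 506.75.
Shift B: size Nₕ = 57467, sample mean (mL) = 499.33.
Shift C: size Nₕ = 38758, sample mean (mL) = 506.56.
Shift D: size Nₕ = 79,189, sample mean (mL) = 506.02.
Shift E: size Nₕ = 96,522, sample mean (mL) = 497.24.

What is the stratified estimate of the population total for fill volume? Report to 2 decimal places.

174910613.90

Population total = Σ Nₕ·x̄ₕ (each stratum's size times its mean).
76007·506.75 + 57467·499.33 + 38758·506.56 + 79189·506.02 + 96522·497.24 = 38516547.25 + 28694997.11 + 19633252.48 + 40071217.78 + 47994599.28 = 174910613.90.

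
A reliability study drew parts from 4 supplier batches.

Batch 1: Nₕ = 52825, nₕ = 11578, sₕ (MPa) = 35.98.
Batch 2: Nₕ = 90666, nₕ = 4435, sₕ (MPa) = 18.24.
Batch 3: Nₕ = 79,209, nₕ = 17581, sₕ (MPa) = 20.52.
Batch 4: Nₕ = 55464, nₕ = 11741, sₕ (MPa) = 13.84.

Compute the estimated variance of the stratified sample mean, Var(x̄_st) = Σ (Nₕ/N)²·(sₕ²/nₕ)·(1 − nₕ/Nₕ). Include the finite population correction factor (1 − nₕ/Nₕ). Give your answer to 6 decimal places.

0.012751

N = 278164; Wₕ = Nₕ/N.
batch 1: (52825/278164)²·35.98²/11578·(1 − 11578/52825) = 0.003148609
batch 2: (90666/278164)²·18.24²/4435·(1 − 4435/90666) = 0.007579876
batch 3: (79209/278164)²·20.52²/17581·(1 − 17581/79209) = 0.001510991
batch 4: (55464/278164)²·13.84²/11741·(1 − 11741/55464) = 0.000511312
Sum = 0.012750789 → 0.012751.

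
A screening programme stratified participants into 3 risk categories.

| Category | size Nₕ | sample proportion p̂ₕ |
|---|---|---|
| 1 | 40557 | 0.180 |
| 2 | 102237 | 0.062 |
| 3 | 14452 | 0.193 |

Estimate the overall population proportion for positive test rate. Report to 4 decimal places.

0.1045

Wₕ = Nₕ/N with N = 157246: 0.2579, 0.6502, 0.0919.
p̂_st = 0.2579·0.180 + 0.6502·0.062 + 0.0919·0.193 ≈ 0.104474... → 0.1045.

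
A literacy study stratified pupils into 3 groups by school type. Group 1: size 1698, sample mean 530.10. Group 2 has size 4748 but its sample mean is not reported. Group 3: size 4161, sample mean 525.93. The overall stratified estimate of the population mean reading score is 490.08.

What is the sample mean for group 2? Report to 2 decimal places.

N = 1698 + 4748 + 4161 = 10607.
Overall total = μ·N = 490.08·10607 = 5198278.56.
Subtract the known strata: 1698·530.10 + 4161·525.93 = 3088504.53.
Remaining total for group 2: 5198278.56 − 3088504.53 = 2109774.03.
Divide by its size: 2109774.03 / 4748 = 444.3500... → 444.35.

444.35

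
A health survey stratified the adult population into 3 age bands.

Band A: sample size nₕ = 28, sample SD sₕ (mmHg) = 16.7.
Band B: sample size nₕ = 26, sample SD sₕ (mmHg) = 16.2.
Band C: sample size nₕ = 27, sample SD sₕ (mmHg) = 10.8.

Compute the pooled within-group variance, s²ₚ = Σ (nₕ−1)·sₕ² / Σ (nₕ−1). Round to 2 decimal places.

Degrees of freedom: 27 + 25 + 26 = 78.
Σ(nₕ−1)sₕ² = 27·278.89 + 25·262.44 + 26·116.64 = 17123.67.
s²ₚ = 17123.67 / 78 = 219.5342... → 219.53.

219.53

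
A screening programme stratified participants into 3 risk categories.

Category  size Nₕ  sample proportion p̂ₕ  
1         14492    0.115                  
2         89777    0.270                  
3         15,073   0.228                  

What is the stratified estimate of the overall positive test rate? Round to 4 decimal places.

0.2459

N = 14492 + 89777 + 15073 = 119342.
Overall proportion = Σ (Nₕ/N)·p̂ₕ.
Σ Nₕp̂ₕ = 1666.58 + 24239.79 + 3436.644 = 29343.014.
29343.014 / 119342 = 0.245873... → 0.2459.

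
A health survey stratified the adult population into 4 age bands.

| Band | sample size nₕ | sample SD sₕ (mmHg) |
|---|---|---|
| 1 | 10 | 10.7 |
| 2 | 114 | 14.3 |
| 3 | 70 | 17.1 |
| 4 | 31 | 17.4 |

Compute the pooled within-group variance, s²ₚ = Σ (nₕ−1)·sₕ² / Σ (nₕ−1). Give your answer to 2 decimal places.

1: (10−1)·10.7² = 9·114.49 = 1030.41
2: (114−1)·14.3² = 113·204.49 = 23107.37
3: (70−1)·17.1² = 69·292.41 = 20176.29
4: (31−1)·17.4² = 30·302.76 = 9082.8
Numerator = 53396.87; denominator = Σ(nₕ−1) = 221.
s²ₚ = 53396.87/221 = 241.6148... → 241.61.

241.61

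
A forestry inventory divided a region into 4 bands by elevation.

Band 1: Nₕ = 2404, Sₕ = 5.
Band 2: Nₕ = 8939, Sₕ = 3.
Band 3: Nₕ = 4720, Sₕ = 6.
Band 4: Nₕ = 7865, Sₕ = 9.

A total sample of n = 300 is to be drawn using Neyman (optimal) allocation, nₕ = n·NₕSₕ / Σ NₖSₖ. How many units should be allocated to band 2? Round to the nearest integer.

Σ NₕSₕ = 2404·5 + 8939·3 + 4720·6 + 7865·9 = 137942.
Share for 2: 26817/137942 = 0.19441.
n_2 = 300 × 0.19441 = 58.322... → 58.

58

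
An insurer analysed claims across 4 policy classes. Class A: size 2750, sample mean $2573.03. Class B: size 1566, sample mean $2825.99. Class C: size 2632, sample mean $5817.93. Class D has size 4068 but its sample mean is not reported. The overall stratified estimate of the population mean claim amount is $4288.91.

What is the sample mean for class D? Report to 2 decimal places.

Σ Nₕx̄ₕ = N·μ, so 4068·x̄_D = 11016·4288.91 − (2750·2573.03 + 1566·2825.99 + 2632·5817.93).
= 47246632.56 − 26814124.6 = 20432507.96.
x̄_D = 20432507.96 / 4068 = 5022.7404... → 5022.74.

5022.74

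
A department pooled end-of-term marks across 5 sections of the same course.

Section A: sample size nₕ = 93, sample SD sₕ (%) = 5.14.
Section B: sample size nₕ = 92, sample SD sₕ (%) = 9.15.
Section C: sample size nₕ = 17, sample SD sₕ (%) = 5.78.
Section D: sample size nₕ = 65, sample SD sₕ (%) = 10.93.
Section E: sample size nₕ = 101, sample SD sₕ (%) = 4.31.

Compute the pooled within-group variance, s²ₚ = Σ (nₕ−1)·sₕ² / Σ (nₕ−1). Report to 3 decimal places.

55.337

A: (93−1)·5.14² = 92·26.4196 = 2430.6032
B: (92−1)·9.15² = 91·83.7225 = 7618.7475
C: (17−1)·5.78² = 16·33.4084 = 534.5344
D: (65−1)·10.93² = 64·119.4649 = 7645.7536
E: (101−1)·4.31² = 100·18.5761 = 1857.61
Numerator = 20087.2487; denominator = Σ(nₕ−1) = 363.
s²ₚ = 20087.2487/363 = 55.33677... → 55.337.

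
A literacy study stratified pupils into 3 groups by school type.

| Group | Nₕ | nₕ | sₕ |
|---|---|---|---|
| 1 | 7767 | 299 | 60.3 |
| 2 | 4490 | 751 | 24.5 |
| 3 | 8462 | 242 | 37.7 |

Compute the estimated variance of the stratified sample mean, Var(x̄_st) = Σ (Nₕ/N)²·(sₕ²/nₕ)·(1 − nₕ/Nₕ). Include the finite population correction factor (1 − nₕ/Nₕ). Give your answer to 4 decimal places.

2.6261

N = 20719; Wₕ = Nₕ/N.
group 1: (7767/20719)²·60.3²/299·(1 − 299/7767) = 1.6431737
group 2: (4490/20719)²·24.5²/751·(1 − 751/4490) = 0.0312577
group 3: (8462/20719)²·37.7²/242·(1 − 242/8462) = 0.9516442
Sum = 2.6260755 → 2.6261.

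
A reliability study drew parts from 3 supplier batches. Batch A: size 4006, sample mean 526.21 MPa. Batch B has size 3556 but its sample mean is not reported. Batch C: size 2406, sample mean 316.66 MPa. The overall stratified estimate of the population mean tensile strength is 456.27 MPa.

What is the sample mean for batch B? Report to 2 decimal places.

471.94

N = 4006 + 3556 + 2406 = 9968.
Overall total = μ·N = 456.27·9968 = 4548099.36.
Subtract the known strata: 4006·526.21 + 2406·316.66 = 2869881.22.
Remaining total for batch B: 4548099.36 − 2869881.22 = 1678218.14.
Divide by its size: 1678218.14 / 3556 = 471.9399... → 471.94.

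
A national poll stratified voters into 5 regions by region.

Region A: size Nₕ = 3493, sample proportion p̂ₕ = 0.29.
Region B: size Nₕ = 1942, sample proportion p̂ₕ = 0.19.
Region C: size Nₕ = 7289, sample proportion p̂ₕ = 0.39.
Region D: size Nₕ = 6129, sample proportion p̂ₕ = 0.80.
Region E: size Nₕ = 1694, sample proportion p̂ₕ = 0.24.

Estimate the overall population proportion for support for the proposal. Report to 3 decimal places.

N = 3493 + 1942 + 7289 + 6129 + 1694 = 20547.
Overall proportion = Σ (Nₕ/N)·p̂ₕ.
Σ Nₕp̂ₕ = 1012.97 + 368.98 + 2842.71 + 4903.2 + 406.56 = 9534.42.
9534.42 / 20547 = 0.46403... → 0.464.

0.464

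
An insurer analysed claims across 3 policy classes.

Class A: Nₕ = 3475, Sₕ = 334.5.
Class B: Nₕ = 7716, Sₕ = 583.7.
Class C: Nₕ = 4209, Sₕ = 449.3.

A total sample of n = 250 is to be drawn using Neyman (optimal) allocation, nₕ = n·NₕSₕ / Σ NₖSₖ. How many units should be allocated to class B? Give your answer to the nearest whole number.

149

Σ NₕSₕ = 3475·334.5 + 7716·583.7 + 4209·449.3 = 7557320.4.
Share for B: 4503829.2/7557320.4 = 0.59596.
n_B = 250 × 0.59596 = 148.989... → 149.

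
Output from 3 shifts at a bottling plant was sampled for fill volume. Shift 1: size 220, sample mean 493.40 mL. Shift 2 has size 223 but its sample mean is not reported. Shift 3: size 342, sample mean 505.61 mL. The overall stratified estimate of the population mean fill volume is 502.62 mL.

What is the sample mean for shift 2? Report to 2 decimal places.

Σ Nₕx̄ₕ = N·μ, so 223·x̄_2 = 785·502.62 − (220·493.40 + 342·505.61).
= 394556.7 − 281466.62 = 113090.08.
x̄_2 = 113090.08 / 223 = 507.1304... → 507.13.

507.13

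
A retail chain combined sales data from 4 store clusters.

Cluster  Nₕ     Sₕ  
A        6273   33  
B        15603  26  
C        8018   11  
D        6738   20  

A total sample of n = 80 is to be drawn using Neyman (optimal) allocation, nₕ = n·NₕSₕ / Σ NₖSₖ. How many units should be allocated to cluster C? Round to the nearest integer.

8

Σ NₕSₕ = 6273·33 + 15603·26 + 8018·11 + 6738·20 = 835645.
Share for C: 88198/835645 = 0.10554.
n_C = 80 × 0.10554 = 8.444... → 8.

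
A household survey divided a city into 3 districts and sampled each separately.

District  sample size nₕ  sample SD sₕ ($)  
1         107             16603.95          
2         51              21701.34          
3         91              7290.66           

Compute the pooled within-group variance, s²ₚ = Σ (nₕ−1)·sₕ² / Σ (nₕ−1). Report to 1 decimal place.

1: (107−1)·16603.95² = 106·275691155.6025 = 29223262493.865
2: (51−1)·21701.34² = 50·470948157.7956 = 23547407889.78
3: (91−1)·7290.66² = 90·53153723.2356 = 4783835091.204
Numerator = 57554505474.849; denominator = Σ(nₕ−1) = 246.
s²ₚ = 57554505474.849/246 = 233961404.369... → 233961404.4.

233961404.4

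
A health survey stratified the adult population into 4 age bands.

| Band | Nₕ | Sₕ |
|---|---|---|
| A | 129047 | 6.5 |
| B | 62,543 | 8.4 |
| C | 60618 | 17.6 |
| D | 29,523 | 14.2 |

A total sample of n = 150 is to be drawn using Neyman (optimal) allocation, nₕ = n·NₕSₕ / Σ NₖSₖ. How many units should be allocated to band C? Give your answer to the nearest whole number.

56

A: NₕSₕ = 129047·6.5 = 838805.5
B: NₕSₕ = 62543·8.4 = 525361.2
C: NₕSₕ = 60618·17.6 = 1066876.8
D: NₕSₕ = 29523·14.2 = 419226.6
Σ NₕSₕ = 2850270.1.
n_C = 150·1066876.8/2850270.1 = 56.146... → 56.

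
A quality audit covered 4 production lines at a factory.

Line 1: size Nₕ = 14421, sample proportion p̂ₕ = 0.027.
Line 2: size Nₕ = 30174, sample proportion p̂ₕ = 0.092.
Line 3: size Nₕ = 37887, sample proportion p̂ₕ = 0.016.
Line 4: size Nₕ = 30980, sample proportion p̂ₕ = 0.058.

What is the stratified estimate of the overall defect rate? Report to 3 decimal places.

0.049

N = 14421 + 30174 + 37887 + 30980 = 113462.
Overall proportion = Σ (Nₕ/N)·p̂ₕ.
Σ Nₕp̂ₕ = 389.367 + 2776.008 + 606.192 + 1796.84 = 5568.407.
5568.407 / 113462 = 0.04908... → 0.049.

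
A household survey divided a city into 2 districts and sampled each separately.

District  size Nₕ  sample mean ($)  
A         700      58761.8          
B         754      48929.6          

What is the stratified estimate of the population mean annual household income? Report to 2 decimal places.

53663.12

N = 700 + 754 = 1454.
The stratified mean weights each stratum mean by its population share Nₕ/N.
Σ Nₕx̄ₕ = 700·58761.8 + 754·48929.6 = 41133260 + 36892918.4 = 78026178.4.
Divide by N: 78026178.4 / 1454 = 53663.1213... → 53663.12.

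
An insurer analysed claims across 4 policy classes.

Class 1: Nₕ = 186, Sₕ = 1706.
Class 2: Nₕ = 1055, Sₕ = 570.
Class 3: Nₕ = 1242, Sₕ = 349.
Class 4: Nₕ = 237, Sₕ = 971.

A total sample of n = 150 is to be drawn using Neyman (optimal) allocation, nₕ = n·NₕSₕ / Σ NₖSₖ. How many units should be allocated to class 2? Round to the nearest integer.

Σ NₕSₕ = 186·1706 + 1055·570 + 1242·349 + 237·971 = 1582251.
Share for 2: 601350/1582251 = 0.38006.
n_2 = 150 × 0.38006 = 57.009... → 57.

57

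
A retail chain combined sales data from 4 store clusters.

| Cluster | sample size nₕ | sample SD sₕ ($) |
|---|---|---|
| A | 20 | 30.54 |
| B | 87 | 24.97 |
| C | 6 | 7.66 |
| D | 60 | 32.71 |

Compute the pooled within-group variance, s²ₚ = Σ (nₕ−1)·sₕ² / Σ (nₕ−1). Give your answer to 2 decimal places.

797.41

Degrees of freedom: 19 + 86 + 5 + 59 = 169.
Σ(nₕ−1)sₕ² = 19·932.6916 + 86·623.5009 + 5·58.6756 + 59·1069.9441 = 134762.2977.
s²ₚ = 134762.2977 / 169 = 797.4100... → 797.41.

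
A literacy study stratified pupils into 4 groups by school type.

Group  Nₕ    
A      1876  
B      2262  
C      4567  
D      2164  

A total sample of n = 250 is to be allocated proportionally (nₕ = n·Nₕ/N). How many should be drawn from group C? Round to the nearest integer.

105

N = 1876 + 2262 + 4567 + 2164 = 10869.
n_C = 250·4567/10869 = 105.046... → 105.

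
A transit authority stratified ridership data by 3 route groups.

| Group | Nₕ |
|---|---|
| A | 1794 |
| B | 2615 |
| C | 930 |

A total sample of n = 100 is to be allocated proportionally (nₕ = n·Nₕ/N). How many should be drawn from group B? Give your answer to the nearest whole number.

49

N = 1794 + 2615 + 930 = 5339.
n_B = 100·2615/5339 = 48.979... → 49.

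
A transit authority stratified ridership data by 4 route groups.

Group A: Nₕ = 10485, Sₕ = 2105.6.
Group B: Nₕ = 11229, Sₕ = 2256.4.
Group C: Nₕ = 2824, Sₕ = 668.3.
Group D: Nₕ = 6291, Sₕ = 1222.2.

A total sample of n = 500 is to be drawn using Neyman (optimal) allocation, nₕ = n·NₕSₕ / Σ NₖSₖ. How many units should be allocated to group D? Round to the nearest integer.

Σ NₕSₕ = 10485·2105.6 + 11229·2256.4 + 2824·668.3 + 6291·1222.2 = 56990471.
Share for D: 7688860.2/56990471 = 0.13491.
n_D = 500 × 0.13491 = 67.457... → 67.

67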